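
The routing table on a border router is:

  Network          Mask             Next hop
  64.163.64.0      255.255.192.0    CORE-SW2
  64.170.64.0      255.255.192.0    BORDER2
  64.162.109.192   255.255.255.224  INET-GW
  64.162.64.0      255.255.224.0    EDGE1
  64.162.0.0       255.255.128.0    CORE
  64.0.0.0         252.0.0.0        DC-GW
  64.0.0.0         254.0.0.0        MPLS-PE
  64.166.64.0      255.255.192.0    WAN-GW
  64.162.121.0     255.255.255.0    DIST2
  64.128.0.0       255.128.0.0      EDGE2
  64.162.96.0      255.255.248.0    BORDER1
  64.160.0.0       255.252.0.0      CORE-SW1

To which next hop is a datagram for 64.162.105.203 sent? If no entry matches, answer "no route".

Routes whose prefix contains 64.162.105.203:
  64.0.0.0/6 (64.0.0.0 - 67.255.255.255) -> DC-GW
  64.0.0.0/7 (64.0.0.0 - 65.255.255.255) -> MPLS-PE
  64.128.0.0/9 (64.128.0.0 - 64.255.255.255) -> EDGE2
  64.160.0.0/14 (64.160.0.0 - 64.163.255.255) -> CORE-SW1
  64.162.0.0/17 (64.162.0.0 - 64.162.127.255) -> CORE
More-specific entries that do NOT match:
  64.162.109.192/27 (64.162.109.192 - 64.162.109.223) does not contain 64.162.105.203
  64.162.121.0/24 (64.162.121.0 - 64.162.121.255) does not contain 64.162.105.203
  64.162.96.0/21 (64.162.96.0 - 64.162.103.255) does not contain 64.162.105.203
  64.162.64.0/19 (64.162.64.0 - 64.162.95.255) does not contain 64.162.105.203
  64.163.64.0/18 (64.163.64.0 - 64.163.127.255) does not contain 64.162.105.203
  64.170.64.0/18 (64.170.64.0 - 64.170.127.255) does not contain 64.162.105.203
  64.166.64.0/18 (64.166.64.0 - 64.166.127.255) does not contain 64.162.105.203
Longest matching prefix is /17 -> next hop CORE.

CORE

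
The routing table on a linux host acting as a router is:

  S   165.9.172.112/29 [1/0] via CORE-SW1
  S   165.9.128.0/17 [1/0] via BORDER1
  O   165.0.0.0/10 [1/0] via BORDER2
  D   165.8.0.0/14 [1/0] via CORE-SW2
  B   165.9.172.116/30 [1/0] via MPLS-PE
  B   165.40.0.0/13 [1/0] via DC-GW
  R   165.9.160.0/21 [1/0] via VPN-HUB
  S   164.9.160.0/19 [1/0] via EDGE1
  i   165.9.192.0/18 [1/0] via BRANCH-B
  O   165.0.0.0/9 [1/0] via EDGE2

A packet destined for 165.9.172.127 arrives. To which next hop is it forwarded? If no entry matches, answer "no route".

Routes whose prefix contains 165.9.172.127:
  165.0.0.0/9 (165.0.0.0 - 165.127.255.255) -> EDGE2
  165.0.0.0/10 (165.0.0.0 - 165.63.255.255) -> BORDER2
  165.8.0.0/14 (165.8.0.0 - 165.11.255.255) -> CORE-SW2
  165.9.128.0/17 (165.9.128.0 - 165.9.255.255) -> BORDER1
More-specific entries that do NOT match:
  165.9.172.116/30 (165.9.172.116 - 165.9.172.119) does not contain 165.9.172.127
  165.9.172.112/29 (165.9.172.112 - 165.9.172.119) does not contain 165.9.172.127
  165.9.160.0/21 (165.9.160.0 - 165.9.167.255) does not contain 165.9.172.127
  164.9.160.0/19 (164.9.160.0 - 164.9.191.255) does not contain 165.9.172.127
  165.9.192.0/18 (165.9.192.0 - 165.9.255.255) does not contain 165.9.172.127
Longest matching prefix is /17 -> next hop BORDER1.

BORDER1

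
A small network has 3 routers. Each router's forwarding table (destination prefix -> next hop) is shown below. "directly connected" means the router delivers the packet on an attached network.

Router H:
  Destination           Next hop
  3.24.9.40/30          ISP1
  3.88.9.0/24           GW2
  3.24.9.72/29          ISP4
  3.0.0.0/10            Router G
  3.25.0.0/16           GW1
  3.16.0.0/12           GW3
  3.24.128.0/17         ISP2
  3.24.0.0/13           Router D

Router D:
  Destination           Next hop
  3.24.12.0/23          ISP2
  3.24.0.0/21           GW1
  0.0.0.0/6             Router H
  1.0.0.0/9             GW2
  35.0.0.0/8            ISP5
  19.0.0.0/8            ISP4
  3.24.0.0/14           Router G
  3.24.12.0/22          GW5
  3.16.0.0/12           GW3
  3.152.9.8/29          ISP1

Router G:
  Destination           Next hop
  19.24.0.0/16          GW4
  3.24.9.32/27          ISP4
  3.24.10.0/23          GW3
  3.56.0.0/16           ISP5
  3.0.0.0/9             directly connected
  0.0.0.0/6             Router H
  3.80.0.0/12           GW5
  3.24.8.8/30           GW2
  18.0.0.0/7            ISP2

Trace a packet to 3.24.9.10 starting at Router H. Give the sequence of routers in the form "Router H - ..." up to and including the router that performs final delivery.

At Router H: longest match for 3.24.9.10 is 3.24.0.0/13 -> Router D
At Router D: longest match for 3.24.9.10 is 3.24.0.0/14 -> Router G
At Router G: longest match for 3.24.9.10 is 3.0.0.0/9 -> directly connected

Router H - Router D - Router G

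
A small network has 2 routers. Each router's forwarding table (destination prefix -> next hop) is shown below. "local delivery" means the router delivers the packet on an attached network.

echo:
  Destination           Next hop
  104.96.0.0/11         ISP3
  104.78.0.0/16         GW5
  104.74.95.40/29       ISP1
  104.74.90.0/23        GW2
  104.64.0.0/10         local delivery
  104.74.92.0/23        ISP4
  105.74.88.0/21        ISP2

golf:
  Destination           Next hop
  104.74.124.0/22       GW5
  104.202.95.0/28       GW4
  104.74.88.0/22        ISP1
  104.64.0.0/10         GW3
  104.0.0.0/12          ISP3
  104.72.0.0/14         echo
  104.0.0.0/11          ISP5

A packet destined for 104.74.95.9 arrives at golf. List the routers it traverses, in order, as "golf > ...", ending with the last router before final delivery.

golf > echo

At golf: longest match for 104.74.95.9 is 104.72.0.0/14 -> echo
At echo: longest match for 104.74.95.9 is 104.64.0.0/10 -> local delivery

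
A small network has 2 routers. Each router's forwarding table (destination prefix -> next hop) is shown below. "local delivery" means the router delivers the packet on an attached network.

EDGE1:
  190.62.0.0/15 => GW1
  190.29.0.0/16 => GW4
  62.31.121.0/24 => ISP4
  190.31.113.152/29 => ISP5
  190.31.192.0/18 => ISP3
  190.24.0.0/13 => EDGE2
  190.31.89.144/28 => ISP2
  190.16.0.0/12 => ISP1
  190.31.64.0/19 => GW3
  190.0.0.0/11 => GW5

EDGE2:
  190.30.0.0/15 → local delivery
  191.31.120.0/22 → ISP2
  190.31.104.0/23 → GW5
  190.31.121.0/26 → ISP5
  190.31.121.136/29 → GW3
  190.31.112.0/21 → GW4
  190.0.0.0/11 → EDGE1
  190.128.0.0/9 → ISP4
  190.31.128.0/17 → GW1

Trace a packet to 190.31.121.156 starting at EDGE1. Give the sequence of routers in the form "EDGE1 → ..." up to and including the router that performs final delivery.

At EDGE1: longest match for 190.31.121.156 is 190.24.0.0/13 -> EDGE2
At EDGE2: longest match for 190.31.121.156 is 190.30.0.0/15 -> local delivery

EDGE1 → EDGE2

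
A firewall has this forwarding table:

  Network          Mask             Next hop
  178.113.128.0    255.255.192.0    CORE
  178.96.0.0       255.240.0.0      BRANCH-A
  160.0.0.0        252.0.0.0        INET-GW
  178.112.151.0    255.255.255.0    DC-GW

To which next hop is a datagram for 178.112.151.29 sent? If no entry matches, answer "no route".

DC-GW

Routes whose prefix contains 178.112.151.29:
  178.112.151.0/24 (178.112.151.0 - 178.112.151.255) -> DC-GW
Longest matching prefix is /24 -> next hop DC-GW.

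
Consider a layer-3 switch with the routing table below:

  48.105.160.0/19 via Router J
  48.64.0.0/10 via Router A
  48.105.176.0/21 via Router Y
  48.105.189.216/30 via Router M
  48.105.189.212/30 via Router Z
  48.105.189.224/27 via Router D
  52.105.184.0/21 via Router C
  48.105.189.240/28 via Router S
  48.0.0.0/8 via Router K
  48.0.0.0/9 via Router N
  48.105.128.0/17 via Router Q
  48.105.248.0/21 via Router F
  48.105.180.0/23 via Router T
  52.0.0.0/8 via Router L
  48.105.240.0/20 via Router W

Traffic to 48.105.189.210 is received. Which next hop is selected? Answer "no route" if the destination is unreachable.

Router J

Routes whose prefix contains 48.105.189.210:
  48.0.0.0/8 (48.0.0.0 - 48.255.255.255) -> Router K
  48.0.0.0/9 (48.0.0.0 - 48.127.255.255) -> Router N
  48.64.0.0/10 (48.64.0.0 - 48.127.255.255) -> Router A
  48.105.128.0/17 (48.105.128.0 - 48.105.255.255) -> Router Q
  48.105.160.0/19 (48.105.160.0 - 48.105.191.255) -> Router J
More-specific entries that do NOT match:
  48.105.189.216/30 (48.105.189.216 - 48.105.189.219) does not contain 48.105.189.210
  48.105.189.212/30 (48.105.189.212 - 48.105.189.215) does not contain 48.105.189.210
  48.105.189.240/28 (48.105.189.240 - 48.105.189.255) does not contain 48.105.189.210
  48.105.189.224/27 (48.105.189.224 - 48.105.189.255) does not contain 48.105.189.210
  48.105.180.0/23 (48.105.180.0 - 48.105.181.255) does not contain 48.105.189.210
  48.105.176.0/21 (48.105.176.0 - 48.105.183.255) does not contain 48.105.189.210
  52.105.184.0/21 (52.105.184.0 - 52.105.191.255) does not contain 48.105.189.210
  48.105.248.0/21 (48.105.248.0 - 48.105.255.255) does not contain 48.105.189.210
  48.105.240.0/20 (48.105.240.0 - 48.105.255.255) does not contain 48.105.189.210
Longest matching prefix is /19 -> next hop Router J.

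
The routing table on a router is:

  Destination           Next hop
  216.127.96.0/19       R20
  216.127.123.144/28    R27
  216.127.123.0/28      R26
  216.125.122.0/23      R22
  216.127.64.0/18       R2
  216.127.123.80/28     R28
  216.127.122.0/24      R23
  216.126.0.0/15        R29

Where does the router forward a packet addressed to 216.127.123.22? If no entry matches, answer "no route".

R20

Routes whose prefix contains 216.127.123.22:
  216.126.0.0/15 (216.126.0.0 - 216.127.255.255) -> R29
  216.127.64.0/18 (216.127.64.0 - 216.127.127.255) -> R2
  216.127.96.0/19 (216.127.96.0 - 216.127.127.255) -> R20
More-specific entries that do NOT match:
  216.127.123.144/28 (216.127.123.144 - 216.127.123.159) does not contain 216.127.123.22
  216.127.123.0/28 (216.127.123.0 - 216.127.123.15) does not contain 216.127.123.22
  216.127.123.80/28 (216.127.123.80 - 216.127.123.95) does not contain 216.127.123.22
  216.127.122.0/24 (216.127.122.0 - 216.127.122.255) does not contain 216.127.123.22
  216.125.122.0/23 (216.125.122.0 - 216.125.123.255) does not contain 216.127.123.22
Longest matching prefix is /19 -> next hop R20.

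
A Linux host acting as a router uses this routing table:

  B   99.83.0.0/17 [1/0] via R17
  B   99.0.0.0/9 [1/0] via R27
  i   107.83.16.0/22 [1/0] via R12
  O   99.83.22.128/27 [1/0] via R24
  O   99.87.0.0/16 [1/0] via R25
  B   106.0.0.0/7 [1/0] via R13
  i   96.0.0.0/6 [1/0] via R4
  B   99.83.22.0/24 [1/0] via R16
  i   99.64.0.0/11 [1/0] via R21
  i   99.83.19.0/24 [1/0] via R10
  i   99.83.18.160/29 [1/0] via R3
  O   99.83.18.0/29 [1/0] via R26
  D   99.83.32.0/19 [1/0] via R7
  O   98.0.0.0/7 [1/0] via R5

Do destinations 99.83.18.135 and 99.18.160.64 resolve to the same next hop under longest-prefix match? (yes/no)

99.83.18.135: longest match 99.83.0.0/17 -> R17
99.18.160.64: longest match 99.0.0.0/9 -> R27

no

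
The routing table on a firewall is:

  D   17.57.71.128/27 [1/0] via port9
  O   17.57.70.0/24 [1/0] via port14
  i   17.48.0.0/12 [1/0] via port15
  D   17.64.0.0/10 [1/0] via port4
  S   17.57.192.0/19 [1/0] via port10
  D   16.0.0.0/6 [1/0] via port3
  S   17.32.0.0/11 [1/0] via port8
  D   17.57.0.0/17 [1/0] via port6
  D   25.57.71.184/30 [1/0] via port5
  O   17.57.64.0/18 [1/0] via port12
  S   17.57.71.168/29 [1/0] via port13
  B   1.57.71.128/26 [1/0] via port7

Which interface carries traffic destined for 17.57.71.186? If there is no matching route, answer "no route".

port12

Routes whose prefix contains 17.57.71.186:
  16.0.0.0/6 (16.0.0.0 - 19.255.255.255) -> port3
  17.32.0.0/11 (17.32.0.0 - 17.63.255.255) -> port8
  17.48.0.0/12 (17.48.0.0 - 17.63.255.255) -> port15
  17.57.0.0/17 (17.57.0.0 - 17.57.127.255) -> port6
  17.57.64.0/18 (17.57.64.0 - 17.57.127.255) -> port12
More-specific entries that do NOT match:
  25.57.71.184/30 (25.57.71.184 - 25.57.71.187) does not contain 17.57.71.186
  17.57.71.168/29 (17.57.71.168 - 17.57.71.175) does not contain 17.57.71.186
  17.57.71.128/27 (17.57.71.128 - 17.57.71.159) does not contain 17.57.71.186
  1.57.71.128/26 (1.57.71.128 - 1.57.71.191) does not contain 17.57.71.186
  17.57.70.0/24 (17.57.70.0 - 17.57.70.255) does not contain 17.57.71.186
  17.57.192.0/19 (17.57.192.0 - 17.57.223.255) does not contain 17.57.71.186
Longest matching prefix is /18 -> interface port12.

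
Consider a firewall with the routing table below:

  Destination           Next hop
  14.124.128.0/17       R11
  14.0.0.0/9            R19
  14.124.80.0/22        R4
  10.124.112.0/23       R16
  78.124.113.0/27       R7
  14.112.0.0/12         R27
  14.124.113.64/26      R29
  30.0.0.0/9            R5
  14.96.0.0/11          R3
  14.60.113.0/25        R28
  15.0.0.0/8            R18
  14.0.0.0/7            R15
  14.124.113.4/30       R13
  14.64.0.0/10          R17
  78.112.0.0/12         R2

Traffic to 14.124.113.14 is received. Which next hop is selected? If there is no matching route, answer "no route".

R27

Routes whose prefix contains 14.124.113.14:
  14.0.0.0/7 (14.0.0.0 - 15.255.255.255) -> R15
  14.0.0.0/9 (14.0.0.0 - 14.127.255.255) -> R19
  14.64.0.0/10 (14.64.0.0 - 14.127.255.255) -> R17
  14.96.0.0/11 (14.96.0.0 - 14.127.255.255) -> R3
  14.112.0.0/12 (14.112.0.0 - 14.127.255.255) -> R27
More-specific entries that do NOT match:
  14.124.113.4/30 (14.124.113.4 - 14.124.113.7) does not contain 14.124.113.14
  78.124.113.0/27 (78.124.113.0 - 78.124.113.31) does not contain 14.124.113.14
  14.124.113.64/26 (14.124.113.64 - 14.124.113.127) does not contain 14.124.113.14
  14.60.113.0/25 (14.60.113.0 - 14.60.113.127) does not contain 14.124.113.14
  10.124.112.0/23 (10.124.112.0 - 10.124.113.255) does not contain 14.124.113.14
  14.124.80.0/22 (14.124.80.0 - 14.124.83.255) does not contain 14.124.113.14
  14.124.128.0/17 (14.124.128.0 - 14.124.255.255) does not contain 14.124.113.14
Longest matching prefix is /12 -> next hop R27.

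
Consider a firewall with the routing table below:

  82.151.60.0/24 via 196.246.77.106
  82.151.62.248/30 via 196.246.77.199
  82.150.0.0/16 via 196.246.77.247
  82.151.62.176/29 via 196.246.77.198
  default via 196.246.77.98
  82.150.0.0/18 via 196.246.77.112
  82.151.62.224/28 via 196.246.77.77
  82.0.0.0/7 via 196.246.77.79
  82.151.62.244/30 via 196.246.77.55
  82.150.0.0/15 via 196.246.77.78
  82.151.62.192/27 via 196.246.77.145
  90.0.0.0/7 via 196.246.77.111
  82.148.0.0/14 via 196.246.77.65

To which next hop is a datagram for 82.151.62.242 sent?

Routes whose prefix contains 82.151.62.242:
  0.0.0.0/0 (default, matches everything) -> 196.246.77.98
  82.0.0.0/7 (82.0.0.0 - 83.255.255.255) -> 196.246.77.79
  82.148.0.0/14 (82.148.0.0 - 82.151.255.255) -> 196.246.77.65
  82.150.0.0/15 (82.150.0.0 - 82.151.255.255) -> 196.246.77.78
More-specific entries that do NOT match:
  82.151.62.248/30 (82.151.62.248 - 82.151.62.251) does not contain 82.151.62.242
  82.151.62.244/30 (82.151.62.244 - 82.151.62.247) does not contain 82.151.62.242
  82.151.62.176/29 (82.151.62.176 - 82.151.62.183) does not contain 82.151.62.242
  82.151.62.224/28 (82.151.62.224 - 82.151.62.239) does not contain 82.151.62.242
  82.151.62.192/27 (82.151.62.192 - 82.151.62.223) does not contain 82.151.62.242
  82.151.60.0/24 (82.151.60.0 - 82.151.60.255) does not contain 82.151.62.242
  82.150.0.0/18 (82.150.0.0 - 82.150.63.255) does not contain 82.151.62.242
  82.150.0.0/16 (82.150.0.0 - 82.150.255.255) does not contain 82.151.62.242
Longest matching prefix is /15 -> next hop 196.246.77.78.

196.246.77.78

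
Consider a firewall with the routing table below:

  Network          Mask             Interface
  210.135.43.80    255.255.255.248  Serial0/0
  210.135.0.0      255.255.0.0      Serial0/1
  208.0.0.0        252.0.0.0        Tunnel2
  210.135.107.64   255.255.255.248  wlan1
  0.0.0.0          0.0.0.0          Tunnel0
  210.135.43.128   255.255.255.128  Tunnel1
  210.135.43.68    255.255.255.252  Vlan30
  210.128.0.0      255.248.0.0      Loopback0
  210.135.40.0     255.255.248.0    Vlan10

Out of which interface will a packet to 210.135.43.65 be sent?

Vlan10

Routes whose prefix contains 210.135.43.65:
  0.0.0.0/0 (default, matches everything) -> Tunnel0
  208.0.0.0/6 (208.0.0.0 - 211.255.255.255) -> Tunnel2
  210.128.0.0/13 (210.128.0.0 - 210.135.255.255) -> Loopback0
  210.135.0.0/16 (210.135.0.0 - 210.135.255.255) -> Serial0/1
  210.135.40.0/21 (210.135.40.0 - 210.135.47.255) -> Vlan10
More-specific entries that do NOT match:
  210.135.43.68/30 (210.135.43.68 - 210.135.43.71) does not contain 210.135.43.65
  210.135.43.80/29 (210.135.43.80 - 210.135.43.87) does not contain 210.135.43.65
  210.135.107.64/29 (210.135.107.64 - 210.135.107.71) does not contain 210.135.43.65
  210.135.43.128/25 (210.135.43.128 - 210.135.43.255) does not contain 210.135.43.65
Longest matching prefix is /21 -> interface Vlan10.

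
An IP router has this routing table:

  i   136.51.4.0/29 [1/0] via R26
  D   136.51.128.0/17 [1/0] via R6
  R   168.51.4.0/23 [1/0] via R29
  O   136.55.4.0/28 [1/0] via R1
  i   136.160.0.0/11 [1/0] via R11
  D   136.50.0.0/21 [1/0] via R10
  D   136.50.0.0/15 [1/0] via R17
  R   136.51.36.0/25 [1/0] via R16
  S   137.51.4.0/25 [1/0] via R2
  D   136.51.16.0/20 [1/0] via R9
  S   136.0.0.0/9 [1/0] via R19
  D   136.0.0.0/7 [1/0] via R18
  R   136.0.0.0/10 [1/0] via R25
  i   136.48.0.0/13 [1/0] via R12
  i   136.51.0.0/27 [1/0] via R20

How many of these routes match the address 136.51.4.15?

Prefixes containing 136.51.4.15:
  136.0.0.0/7 (136.0.0.0 - 137.255.255.255)
  136.0.0.0/9 (136.0.0.0 - 136.127.255.255)
  136.0.0.0/10 (136.0.0.0 - 136.63.255.255)
  136.48.0.0/13 (136.48.0.0 - 136.55.255.255)
  136.50.0.0/15 (136.50.0.0 - 136.51.255.255)
Total matching entries: 5.

5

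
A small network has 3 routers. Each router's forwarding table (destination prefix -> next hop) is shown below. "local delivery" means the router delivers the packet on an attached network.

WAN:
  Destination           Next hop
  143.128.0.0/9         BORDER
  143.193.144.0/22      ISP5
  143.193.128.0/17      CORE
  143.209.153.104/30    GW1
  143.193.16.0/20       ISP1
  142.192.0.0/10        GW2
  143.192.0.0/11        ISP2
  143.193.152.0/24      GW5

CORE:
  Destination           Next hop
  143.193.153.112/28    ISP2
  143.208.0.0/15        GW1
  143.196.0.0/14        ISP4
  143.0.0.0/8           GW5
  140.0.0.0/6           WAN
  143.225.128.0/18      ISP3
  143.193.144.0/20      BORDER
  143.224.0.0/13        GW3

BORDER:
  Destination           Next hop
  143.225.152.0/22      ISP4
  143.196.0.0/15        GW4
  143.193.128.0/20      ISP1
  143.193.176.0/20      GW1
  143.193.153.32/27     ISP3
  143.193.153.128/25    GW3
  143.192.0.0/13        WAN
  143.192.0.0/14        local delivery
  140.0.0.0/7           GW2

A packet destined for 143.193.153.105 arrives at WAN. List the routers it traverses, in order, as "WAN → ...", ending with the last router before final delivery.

WAN → CORE → BORDER

At WAN: longest match for 143.193.153.105 is 143.193.128.0/17 -> CORE
At CORE: longest match for 143.193.153.105 is 143.193.144.0/20 -> BORDER
At BORDER: longest match for 143.193.153.105 is 143.192.0.0/14 -> local delivery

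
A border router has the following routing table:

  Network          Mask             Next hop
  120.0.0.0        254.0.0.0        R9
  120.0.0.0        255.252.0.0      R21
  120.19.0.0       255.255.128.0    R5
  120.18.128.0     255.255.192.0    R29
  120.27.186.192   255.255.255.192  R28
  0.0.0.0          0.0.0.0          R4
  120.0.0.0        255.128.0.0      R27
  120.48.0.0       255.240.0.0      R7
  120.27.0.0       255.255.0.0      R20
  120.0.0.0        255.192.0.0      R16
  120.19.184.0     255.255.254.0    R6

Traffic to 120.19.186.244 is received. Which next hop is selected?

R16

Routes whose prefix contains 120.19.186.244:
  0.0.0.0/0 (default, matches everything) -> R4
  120.0.0.0/7 (120.0.0.0 - 121.255.255.255) -> R9
  120.0.0.0/9 (120.0.0.0 - 120.127.255.255) -> R27
  120.0.0.0/10 (120.0.0.0 - 120.63.255.255) -> R16
More-specific entries that do NOT match:
  120.27.186.192/26 (120.27.186.192 - 120.27.186.255) does not contain 120.19.186.244
  120.19.184.0/23 (120.19.184.0 - 120.19.185.255) does not contain 120.19.186.244
  120.18.128.0/18 (120.18.128.0 - 120.18.191.255) does not contain 120.19.186.244
  120.19.0.0/17 (120.19.0.0 - 120.19.127.255) does not contain 120.19.186.244
  120.27.0.0/16 (120.27.0.0 - 120.27.255.255) does not contain 120.19.186.244
  120.0.0.0/14 (120.0.0.0 - 120.3.255.255) does not contain 120.19.186.244
  120.48.0.0/12 (120.48.0.0 - 120.63.255.255) does not contain 120.19.186.244
Longest matching prefix is /10 -> next hop R16.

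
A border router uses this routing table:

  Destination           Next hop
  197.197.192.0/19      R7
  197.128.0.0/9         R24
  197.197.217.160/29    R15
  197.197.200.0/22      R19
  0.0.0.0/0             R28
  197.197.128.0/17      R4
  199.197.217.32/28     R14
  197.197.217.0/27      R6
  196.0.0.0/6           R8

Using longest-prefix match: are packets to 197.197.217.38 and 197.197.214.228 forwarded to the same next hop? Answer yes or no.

197.197.217.38: longest match 197.197.192.0/19 -> R7
197.197.214.228: longest match 197.197.192.0/19 -> R7

yes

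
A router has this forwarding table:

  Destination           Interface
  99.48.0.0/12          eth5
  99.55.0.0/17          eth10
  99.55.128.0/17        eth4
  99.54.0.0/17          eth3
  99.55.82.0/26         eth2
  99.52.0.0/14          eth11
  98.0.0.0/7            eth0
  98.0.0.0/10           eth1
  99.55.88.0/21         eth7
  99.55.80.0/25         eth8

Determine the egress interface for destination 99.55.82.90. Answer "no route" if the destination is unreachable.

eth10

Routes whose prefix contains 99.55.82.90:
  98.0.0.0/7 (98.0.0.0 - 99.255.255.255) -> eth0
  99.48.0.0/12 (99.48.0.0 - 99.63.255.255) -> eth5
  99.52.0.0/14 (99.52.0.0 - 99.55.255.255) -> eth11
  99.55.0.0/17 (99.55.0.0 - 99.55.127.255) -> eth10
More-specific entries that do NOT match:
  99.55.82.0/26 (99.55.82.0 - 99.55.82.63) does not contain 99.55.82.90
  99.55.80.0/25 (99.55.80.0 - 99.55.80.127) does not contain 99.55.82.90
  99.55.88.0/21 (99.55.88.0 - 99.55.95.255) does not contain 99.55.82.90
Longest matching prefix is /17 -> interface eth10.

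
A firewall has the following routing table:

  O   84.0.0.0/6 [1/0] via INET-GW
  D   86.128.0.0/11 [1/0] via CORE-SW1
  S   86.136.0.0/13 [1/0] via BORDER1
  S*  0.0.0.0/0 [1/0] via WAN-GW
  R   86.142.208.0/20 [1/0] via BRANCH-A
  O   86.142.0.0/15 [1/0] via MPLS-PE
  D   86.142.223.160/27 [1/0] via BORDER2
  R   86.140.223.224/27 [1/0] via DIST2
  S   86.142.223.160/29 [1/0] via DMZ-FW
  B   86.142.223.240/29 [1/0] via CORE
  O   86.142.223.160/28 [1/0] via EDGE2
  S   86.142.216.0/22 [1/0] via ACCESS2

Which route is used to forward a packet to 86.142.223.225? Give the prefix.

Entries matching 86.142.223.225:
  0.0.0.0/0 (default, matches everything)
  84.0.0.0/6 (84.0.0.0 - 87.255.255.255)
  86.128.0.0/11 (86.128.0.0 - 86.159.255.255)
  86.136.0.0/13 (86.136.0.0 - 86.143.255.255)
  86.142.0.0/15 (86.142.0.0 - 86.143.255.255)
  86.142.208.0/20 (86.142.208.0 - 86.142.223.255)
Most specific is 86.142.208.0/20.

86.142.208.0/20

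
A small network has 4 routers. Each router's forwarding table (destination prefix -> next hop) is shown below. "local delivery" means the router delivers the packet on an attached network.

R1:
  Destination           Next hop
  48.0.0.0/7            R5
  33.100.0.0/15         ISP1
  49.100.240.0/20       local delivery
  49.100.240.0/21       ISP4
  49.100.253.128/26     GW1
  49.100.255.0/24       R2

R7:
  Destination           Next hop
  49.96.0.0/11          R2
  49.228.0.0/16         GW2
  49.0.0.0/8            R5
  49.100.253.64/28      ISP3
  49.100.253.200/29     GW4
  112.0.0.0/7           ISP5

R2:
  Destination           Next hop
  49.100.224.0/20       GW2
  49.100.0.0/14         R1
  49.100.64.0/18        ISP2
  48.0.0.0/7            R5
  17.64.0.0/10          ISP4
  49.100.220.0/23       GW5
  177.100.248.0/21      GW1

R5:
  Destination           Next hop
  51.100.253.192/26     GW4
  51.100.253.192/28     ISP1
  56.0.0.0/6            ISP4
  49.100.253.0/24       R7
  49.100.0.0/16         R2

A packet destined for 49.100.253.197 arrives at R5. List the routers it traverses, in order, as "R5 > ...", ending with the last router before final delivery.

At R5: longest match for 49.100.253.197 is 49.100.253.0/24 -> R7
At R7: longest match for 49.100.253.197 is 49.96.0.0/11 -> R2
At R2: longest match for 49.100.253.197 is 49.100.0.0/14 -> R1
At R1: longest match for 49.100.253.197 is 49.100.240.0/20 -> local delivery

R5 > R7 > R2 > R1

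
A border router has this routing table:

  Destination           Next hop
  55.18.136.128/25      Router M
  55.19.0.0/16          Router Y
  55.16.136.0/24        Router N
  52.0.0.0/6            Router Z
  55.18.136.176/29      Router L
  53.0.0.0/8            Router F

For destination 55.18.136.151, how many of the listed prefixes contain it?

2

Prefixes containing 55.18.136.151:
  52.0.0.0/6 (52.0.0.0 - 55.255.255.255)
  55.18.136.128/25 (55.18.136.128 - 55.18.136.255)
Total matching entries: 2.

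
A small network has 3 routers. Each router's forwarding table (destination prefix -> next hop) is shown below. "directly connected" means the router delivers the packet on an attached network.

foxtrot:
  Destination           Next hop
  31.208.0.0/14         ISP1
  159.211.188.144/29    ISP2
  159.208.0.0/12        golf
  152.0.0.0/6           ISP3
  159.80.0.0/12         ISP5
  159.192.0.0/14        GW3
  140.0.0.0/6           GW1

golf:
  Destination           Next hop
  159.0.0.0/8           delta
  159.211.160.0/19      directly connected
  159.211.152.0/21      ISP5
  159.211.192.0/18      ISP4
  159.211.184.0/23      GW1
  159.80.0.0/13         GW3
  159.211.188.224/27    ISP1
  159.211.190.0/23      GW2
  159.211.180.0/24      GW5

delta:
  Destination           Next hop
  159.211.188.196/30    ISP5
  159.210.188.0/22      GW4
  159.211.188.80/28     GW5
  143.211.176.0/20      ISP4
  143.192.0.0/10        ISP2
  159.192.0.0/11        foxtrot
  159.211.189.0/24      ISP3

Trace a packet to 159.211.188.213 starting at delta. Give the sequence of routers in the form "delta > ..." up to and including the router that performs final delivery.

At delta: longest match for 159.211.188.213 is 159.192.0.0/11 -> foxtrot
At foxtrot: longest match for 159.211.188.213 is 159.208.0.0/12 -> golf
At golf: longest match for 159.211.188.213 is 159.211.160.0/19 -> directly connected

delta > foxtrot > golf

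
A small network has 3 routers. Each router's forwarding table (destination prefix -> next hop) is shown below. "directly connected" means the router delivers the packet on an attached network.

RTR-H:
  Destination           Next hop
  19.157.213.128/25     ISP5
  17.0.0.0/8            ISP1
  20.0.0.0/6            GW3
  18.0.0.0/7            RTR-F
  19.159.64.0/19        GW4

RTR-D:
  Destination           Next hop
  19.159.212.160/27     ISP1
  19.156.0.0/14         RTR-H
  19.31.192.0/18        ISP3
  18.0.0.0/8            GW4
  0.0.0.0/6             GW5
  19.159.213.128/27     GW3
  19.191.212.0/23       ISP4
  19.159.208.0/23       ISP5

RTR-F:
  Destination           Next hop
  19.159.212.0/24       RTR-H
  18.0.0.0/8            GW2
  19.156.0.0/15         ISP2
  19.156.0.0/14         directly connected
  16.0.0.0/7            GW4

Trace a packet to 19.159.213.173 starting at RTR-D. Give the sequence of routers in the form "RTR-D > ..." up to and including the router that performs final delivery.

At RTR-D: longest match for 19.159.213.173 is 19.156.0.0/14 -> RTR-H
At RTR-H: longest match for 19.159.213.173 is 18.0.0.0/7 -> RTR-F
At RTR-F: longest match for 19.159.213.173 is 19.156.0.0/14 -> directly connected

RTR-D > RTR-H > RTR-F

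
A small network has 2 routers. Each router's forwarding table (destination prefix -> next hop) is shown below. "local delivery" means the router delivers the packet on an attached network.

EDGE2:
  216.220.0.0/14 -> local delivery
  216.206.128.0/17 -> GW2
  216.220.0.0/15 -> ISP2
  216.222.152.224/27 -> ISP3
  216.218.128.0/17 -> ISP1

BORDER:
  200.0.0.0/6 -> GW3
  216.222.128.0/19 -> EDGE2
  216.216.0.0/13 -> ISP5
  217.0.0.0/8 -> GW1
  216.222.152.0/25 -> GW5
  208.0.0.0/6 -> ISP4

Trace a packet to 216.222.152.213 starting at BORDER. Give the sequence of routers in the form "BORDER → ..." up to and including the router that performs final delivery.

BORDER → EDGE2

At BORDER: longest match for 216.222.152.213 is 216.222.128.0/19 -> EDGE2
At EDGE2: longest match for 216.222.152.213 is 216.220.0.0/14 -> local delivery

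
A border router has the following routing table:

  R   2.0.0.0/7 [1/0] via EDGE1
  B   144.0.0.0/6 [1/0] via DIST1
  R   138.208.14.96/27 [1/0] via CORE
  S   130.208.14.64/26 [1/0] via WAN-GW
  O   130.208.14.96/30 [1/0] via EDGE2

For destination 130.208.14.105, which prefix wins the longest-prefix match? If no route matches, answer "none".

Entries matching 130.208.14.105:
  130.208.14.64/26 (130.208.14.64 - 130.208.14.127)
Most specific is 130.208.14.64/26.

130.208.14.64/26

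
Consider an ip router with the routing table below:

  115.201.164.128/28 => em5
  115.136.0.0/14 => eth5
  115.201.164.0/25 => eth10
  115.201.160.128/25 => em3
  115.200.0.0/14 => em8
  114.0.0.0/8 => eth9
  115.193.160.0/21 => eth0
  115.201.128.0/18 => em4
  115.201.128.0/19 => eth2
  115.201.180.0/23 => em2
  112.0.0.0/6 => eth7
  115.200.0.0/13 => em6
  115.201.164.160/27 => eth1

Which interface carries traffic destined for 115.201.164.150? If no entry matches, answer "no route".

Routes whose prefix contains 115.201.164.150:
  112.0.0.0/6 (112.0.0.0 - 115.255.255.255) -> eth7
  115.200.0.0/13 (115.200.0.0 - 115.207.255.255) -> em6
  115.200.0.0/14 (115.200.0.0 - 115.203.255.255) -> em8
  115.201.128.0/18 (115.201.128.0 - 115.201.191.255) -> em4
More-specific entries that do NOT match:
  115.201.164.128/28 (115.201.164.128 - 115.201.164.143) does not contain 115.201.164.150
  115.201.164.160/27 (115.201.164.160 - 115.201.164.191) does not contain 115.201.164.150
  115.201.164.0/25 (115.201.164.0 - 115.201.164.127) does not contain 115.201.164.150
  115.201.160.128/25 (115.201.160.128 - 115.201.160.255) does not contain 115.201.164.150
  115.201.180.0/23 (115.201.180.0 - 115.201.181.255) does not contain 115.201.164.150
  115.193.160.0/21 (115.193.160.0 - 115.193.167.255) does not contain 115.201.164.150
  115.201.128.0/19 (115.201.128.0 - 115.201.159.255) does not contain 115.201.164.150
Longest matching prefix is /18 -> interface em4.

em4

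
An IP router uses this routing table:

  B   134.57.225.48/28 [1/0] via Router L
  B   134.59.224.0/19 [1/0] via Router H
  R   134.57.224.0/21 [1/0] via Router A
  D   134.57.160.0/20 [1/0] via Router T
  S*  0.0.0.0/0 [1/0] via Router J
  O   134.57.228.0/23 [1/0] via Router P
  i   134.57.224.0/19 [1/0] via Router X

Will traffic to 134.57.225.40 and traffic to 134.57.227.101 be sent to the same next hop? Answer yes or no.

yes

134.57.225.40: longest match 134.57.224.0/21 -> Router A
134.57.227.101: longest match 134.57.224.0/21 -> Router A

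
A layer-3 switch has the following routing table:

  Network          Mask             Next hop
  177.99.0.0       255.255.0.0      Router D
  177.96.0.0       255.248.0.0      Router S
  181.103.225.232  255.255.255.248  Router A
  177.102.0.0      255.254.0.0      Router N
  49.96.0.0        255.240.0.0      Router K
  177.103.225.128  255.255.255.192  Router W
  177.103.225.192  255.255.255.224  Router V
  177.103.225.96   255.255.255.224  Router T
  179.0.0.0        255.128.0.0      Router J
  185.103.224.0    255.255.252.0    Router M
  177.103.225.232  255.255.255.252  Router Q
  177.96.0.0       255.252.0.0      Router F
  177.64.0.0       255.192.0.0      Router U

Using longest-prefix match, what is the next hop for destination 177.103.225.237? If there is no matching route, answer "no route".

Routes whose prefix contains 177.103.225.237:
  177.64.0.0/10 (177.64.0.0 - 177.127.255.255) -> Router U
  177.96.0.0/13 (177.96.0.0 - 177.103.255.255) -> Router S
  177.102.0.0/15 (177.102.0.0 - 177.103.255.255) -> Router N
More-specific entries that do NOT match:
  177.103.225.232/30 (177.103.225.232 - 177.103.225.235) does not contain 177.103.225.237
  181.103.225.232/29 (181.103.225.232 - 181.103.225.239) does not contain 177.103.225.237
  177.103.225.192/27 (177.103.225.192 - 177.103.225.223) does not contain 177.103.225.237
  177.103.225.96/27 (177.103.225.96 - 177.103.225.127) does not contain 177.103.225.237
  177.103.225.128/26 (177.103.225.128 - 177.103.225.191) does not contain 177.103.225.237
  185.103.224.0/22 (185.103.224.0 - 185.103.227.255) does not contain 177.103.225.237
  177.99.0.0/16 (177.99.0.0 - 177.99.255.255) does not contain 177.103.225.237
Longest matching prefix is /15 -> next hop Router N.

Router N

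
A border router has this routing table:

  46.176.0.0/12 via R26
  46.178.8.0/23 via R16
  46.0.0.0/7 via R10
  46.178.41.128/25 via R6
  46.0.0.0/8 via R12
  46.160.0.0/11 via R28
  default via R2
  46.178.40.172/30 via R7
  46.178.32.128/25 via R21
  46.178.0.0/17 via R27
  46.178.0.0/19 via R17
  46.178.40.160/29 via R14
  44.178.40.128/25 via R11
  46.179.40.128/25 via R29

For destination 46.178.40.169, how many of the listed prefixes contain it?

6

Prefixes containing 46.178.40.169:
  0.0.0.0/0 (default, matches everything)
  46.0.0.0/7 (46.0.0.0 - 47.255.255.255)
  46.0.0.0/8 (46.0.0.0 - 46.255.255.255)
  46.160.0.0/11 (46.160.0.0 - 46.191.255.255)
  46.176.0.0/12 (46.176.0.0 - 46.191.255.255)
  46.178.0.0/17 (46.178.0.0 - 46.178.127.255)
Total matching entries: 6.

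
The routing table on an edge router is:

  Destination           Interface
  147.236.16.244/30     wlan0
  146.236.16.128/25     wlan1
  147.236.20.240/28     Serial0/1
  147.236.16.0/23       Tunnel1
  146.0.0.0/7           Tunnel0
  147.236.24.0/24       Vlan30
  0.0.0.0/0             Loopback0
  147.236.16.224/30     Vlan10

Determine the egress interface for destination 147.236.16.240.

Routes whose prefix contains 147.236.16.240:
  0.0.0.0/0 (default, matches everything) -> Loopback0
  146.0.0.0/7 (146.0.0.0 - 147.255.255.255) -> Tunnel0
  147.236.16.0/23 (147.236.16.0 - 147.236.17.255) -> Tunnel1
More-specific entries that do NOT match:
  147.236.16.244/30 (147.236.16.244 - 147.236.16.247) does not contain 147.236.16.240
  147.236.16.224/30 (147.236.16.224 - 147.236.16.227) does not contain 147.236.16.240
  147.236.20.240/28 (147.236.20.240 - 147.236.20.255) does not contain 147.236.16.240
  146.236.16.128/25 (146.236.16.128 - 146.236.16.255) does not contain 147.236.16.240
  147.236.24.0/24 (147.236.24.0 - 147.236.24.255) does not contain 147.236.16.240
Longest matching prefix is /23 -> interface Tunnel1.

Tunnel1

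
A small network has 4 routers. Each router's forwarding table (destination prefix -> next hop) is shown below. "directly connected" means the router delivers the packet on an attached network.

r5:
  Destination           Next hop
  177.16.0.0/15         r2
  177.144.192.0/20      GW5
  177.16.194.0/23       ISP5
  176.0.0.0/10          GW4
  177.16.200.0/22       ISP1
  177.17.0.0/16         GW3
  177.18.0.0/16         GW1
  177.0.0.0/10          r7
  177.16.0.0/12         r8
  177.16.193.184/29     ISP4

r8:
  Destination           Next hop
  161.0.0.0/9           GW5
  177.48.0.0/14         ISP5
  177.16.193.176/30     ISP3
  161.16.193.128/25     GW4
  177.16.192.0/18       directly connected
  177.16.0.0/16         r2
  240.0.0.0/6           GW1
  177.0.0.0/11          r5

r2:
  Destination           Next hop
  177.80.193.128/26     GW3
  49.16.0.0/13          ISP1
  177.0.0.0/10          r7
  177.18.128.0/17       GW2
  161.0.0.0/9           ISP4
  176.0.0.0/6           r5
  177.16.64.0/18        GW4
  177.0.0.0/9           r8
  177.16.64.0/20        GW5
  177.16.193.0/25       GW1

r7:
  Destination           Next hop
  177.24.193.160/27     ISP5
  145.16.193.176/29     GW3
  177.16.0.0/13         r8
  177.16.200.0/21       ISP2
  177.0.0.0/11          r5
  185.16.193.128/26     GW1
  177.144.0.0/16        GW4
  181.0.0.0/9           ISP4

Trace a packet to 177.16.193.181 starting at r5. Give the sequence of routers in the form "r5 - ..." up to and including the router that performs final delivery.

r5 - r2 - r7 - r8

At r5: longest match for 177.16.193.181 is 177.16.0.0/15 -> r2
At r2: longest match for 177.16.193.181 is 177.0.0.0/10 -> r7
At r7: longest match for 177.16.193.181 is 177.16.0.0/13 -> r8
At r8: longest match for 177.16.193.181 is 177.16.192.0/18 -> directly connected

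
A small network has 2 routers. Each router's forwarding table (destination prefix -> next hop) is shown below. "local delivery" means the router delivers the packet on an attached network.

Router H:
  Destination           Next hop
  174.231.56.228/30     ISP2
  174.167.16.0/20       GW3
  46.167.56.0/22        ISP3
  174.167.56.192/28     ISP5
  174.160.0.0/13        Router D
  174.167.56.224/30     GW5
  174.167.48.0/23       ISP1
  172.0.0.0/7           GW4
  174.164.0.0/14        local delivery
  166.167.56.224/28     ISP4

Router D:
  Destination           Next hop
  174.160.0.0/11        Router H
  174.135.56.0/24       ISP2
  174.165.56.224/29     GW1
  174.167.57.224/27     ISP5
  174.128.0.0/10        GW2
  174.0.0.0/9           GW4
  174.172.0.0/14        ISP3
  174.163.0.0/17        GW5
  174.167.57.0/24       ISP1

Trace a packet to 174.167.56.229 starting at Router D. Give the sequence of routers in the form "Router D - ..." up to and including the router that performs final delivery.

Router D - Router H

At Router D: longest match for 174.167.56.229 is 174.160.0.0/11 -> Router H
At Router H: longest match for 174.167.56.229 is 174.164.0.0/14 -> local delivery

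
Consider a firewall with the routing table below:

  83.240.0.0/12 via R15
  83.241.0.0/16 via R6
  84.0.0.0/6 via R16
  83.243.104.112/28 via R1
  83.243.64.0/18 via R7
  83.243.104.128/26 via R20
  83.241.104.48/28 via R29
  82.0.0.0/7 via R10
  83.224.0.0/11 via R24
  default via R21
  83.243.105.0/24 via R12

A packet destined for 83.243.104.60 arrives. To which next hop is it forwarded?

R7

Routes whose prefix contains 83.243.104.60:
  0.0.0.0/0 (default, matches everything) -> R21
  82.0.0.0/7 (82.0.0.0 - 83.255.255.255) -> R10
  83.224.0.0/11 (83.224.0.0 - 83.255.255.255) -> R24
  83.240.0.0/12 (83.240.0.0 - 83.255.255.255) -> R15
  83.243.64.0/18 (83.243.64.0 - 83.243.127.255) -> R7
More-specific entries that do NOT match:
  83.243.104.112/28 (83.243.104.112 - 83.243.104.127) does not contain 83.243.104.60
  83.241.104.48/28 (83.241.104.48 - 83.241.104.63) does not contain 83.243.104.60
  83.243.104.128/26 (83.243.104.128 - 83.243.104.191) does not contain 83.243.104.60
  83.243.105.0/24 (83.243.105.0 - 83.243.105.255) does not contain 83.243.104.60
Longest matching prefix is /18 -> next hop R7.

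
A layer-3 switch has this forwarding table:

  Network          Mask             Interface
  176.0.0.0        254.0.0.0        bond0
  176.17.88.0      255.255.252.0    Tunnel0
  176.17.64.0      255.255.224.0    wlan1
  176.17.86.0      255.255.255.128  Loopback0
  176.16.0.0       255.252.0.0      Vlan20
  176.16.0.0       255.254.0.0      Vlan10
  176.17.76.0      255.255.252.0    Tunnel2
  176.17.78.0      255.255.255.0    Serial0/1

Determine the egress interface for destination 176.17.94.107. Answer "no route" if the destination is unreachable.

Routes whose prefix contains 176.17.94.107:
  176.0.0.0/7 (176.0.0.0 - 177.255.255.255) -> bond0
  176.16.0.0/14 (176.16.0.0 - 176.19.255.255) -> Vlan20
  176.16.0.0/15 (176.16.0.0 - 176.17.255.255) -> Vlan10
  176.17.64.0/19 (176.17.64.0 - 176.17.95.255) -> wlan1
More-specific entries that do NOT match:
  176.17.86.0/25 (176.17.86.0 - 176.17.86.127) does not contain 176.17.94.107
  176.17.78.0/24 (176.17.78.0 - 176.17.78.255) does not contain 176.17.94.107
  176.17.88.0/22 (176.17.88.0 - 176.17.91.255) does not contain 176.17.94.107
  176.17.76.0/22 (176.17.76.0 - 176.17.79.255) does not contain 176.17.94.107
Longest matching prefix is /19 -> interface wlan1.

wlan1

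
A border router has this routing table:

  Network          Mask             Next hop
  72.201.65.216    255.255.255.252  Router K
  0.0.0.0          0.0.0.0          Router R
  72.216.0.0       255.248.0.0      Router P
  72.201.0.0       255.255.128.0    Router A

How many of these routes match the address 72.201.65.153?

2

Prefixes containing 72.201.65.153:
  0.0.0.0/0 (default, matches everything)
  72.201.0.0/17 (72.201.0.0 - 72.201.127.255)
Total matching entries: 2.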